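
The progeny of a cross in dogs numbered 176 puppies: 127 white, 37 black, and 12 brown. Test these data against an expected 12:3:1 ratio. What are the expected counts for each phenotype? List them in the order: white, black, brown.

132, 33, 11

Under the 12:3:1 hypothesis (Σ ratio = 16, N = 176):
  white: 176 × 12/16 = 132
  black: 176 × 3/16 = 33
  brown: 176 × 1/16 = 11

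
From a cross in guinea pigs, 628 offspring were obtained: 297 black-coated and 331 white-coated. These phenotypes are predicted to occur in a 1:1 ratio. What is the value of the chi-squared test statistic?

1.841

Expected counts for N = 628 under a 1:1 ratio (total parts = 2):
  black-coated: 628 × 1/2 = 314
  white-coated: 628 × 1/2 = 314
χ² = Σ (O − E)² / E
  black-coated: (297 − 314)² / 314 = 0.9204
  white-coated: (331 − 314)² / 314 = 0.9204
χ² = 0.9204 + 0.9204 = 1.8408 ≈ 1.841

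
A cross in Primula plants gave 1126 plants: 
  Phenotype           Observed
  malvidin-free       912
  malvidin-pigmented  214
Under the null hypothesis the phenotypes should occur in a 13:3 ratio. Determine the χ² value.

Total ratio parts = 16. Expected numbers out of 1126:
  malvidin-free: 1126 × 13/16 = 914.875
  malvidin-pigmented: 1126 × 3/16 = 211.125
χ² = Σ (O − E)² / E
  malvidin-free: (912 − 914.875)² / 914.875 = 0.0090
  malvidin-pigmented: (214 − 211.125)² / 211.125 = 0.0392
χ² = 0.0090 + 0.0392 = 0.0482 ≈ 0.048

0.048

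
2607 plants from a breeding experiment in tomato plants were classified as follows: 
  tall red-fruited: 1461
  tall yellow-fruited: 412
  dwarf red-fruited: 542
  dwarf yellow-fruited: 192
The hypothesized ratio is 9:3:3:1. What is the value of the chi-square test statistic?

Under the 9:3:3:1 hypothesis (Σ ratio = 16, N = 2607):
  tall red-fruited: 2607 × 9/16 = 1466.4375
  tall yellow-fruited: 2607 × 3/16 = 488.8125
  dwarf red-fruited: 2607 × 3/16 = 488.8125
  dwarf yellow-fruited: 2607 × 1/16 = 162.9375
χ² = Σ (O − E)² / E
  tall red-fruited: (1461 − 1466.4375)² / 1466.4375 = 0.0202
  tall yellow-fruited: (412 − 488.8125)² / 488.8125 = 12.0704
  dwarf red-fruited: (542 − 488.8125)² / 488.8125 = 5.7873
  dwarf yellow-fruited: (192 − 162.9375)² / 162.9375 = 5.1838
χ² = 0.0202 + 12.0704 + 5.7873 + 5.1838 = 23.0617 ≈ 23.062

23.062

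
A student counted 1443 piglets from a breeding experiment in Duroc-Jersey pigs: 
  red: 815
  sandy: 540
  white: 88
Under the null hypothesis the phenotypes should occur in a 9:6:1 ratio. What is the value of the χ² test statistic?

0.069

The 9:6:1 ratio has 16 parts, so with N = 1443 the expected counts are:
  red: 1443 × 9/16 = 811.6875
  sandy: 1443 × 6/16 = 541.125
  white: 1443 × 1/16 = 90.1875
χ² = Σ (O − E)² / E
  red: (815 − 811.6875)² / 811.6875 = 0.0135
  sandy: (540 − 541.125)² / 541.125 = 0.0023
  white: (88 − 90.1875)² / 90.1875 = 0.0531
χ² = 0.0135 + 0.0023 + 0.0531 = 0.0689 ≈ 0.069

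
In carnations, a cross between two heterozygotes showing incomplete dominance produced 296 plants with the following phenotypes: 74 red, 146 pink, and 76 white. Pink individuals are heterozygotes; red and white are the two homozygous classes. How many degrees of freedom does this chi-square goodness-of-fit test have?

2

With incomplete dominance, a heterozygote × heterozygote cross gives a 1:2:1 phenotypic ratio.
A goodness-of-fit test with 3 phenotype classes has df = 3 − 1 = 2.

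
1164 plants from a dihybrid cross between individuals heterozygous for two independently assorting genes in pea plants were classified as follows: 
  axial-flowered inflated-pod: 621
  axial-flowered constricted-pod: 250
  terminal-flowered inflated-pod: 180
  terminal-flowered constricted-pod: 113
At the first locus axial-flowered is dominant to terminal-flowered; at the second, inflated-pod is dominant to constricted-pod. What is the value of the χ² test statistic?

35.331

A dihybrid F₂ with independent assortment and complete dominance at both loci gives a 9:3:3:1 phenotypic ratio.
The 9:3:3:1 ratio has 16 parts, so with N = 1164 the expected counts are:
  axial-flowered inflated-pod: 1164 × 9/16 = 654.75
  axial-flowered constricted-pod: 1164 × 3/16 = 218.25
  terminal-flowered inflated-pod: 1164 × 3/16 = 218.25
  terminal-flowered constricted-pod: 1164 × 1/16 = 72.75
χ² = Σ (O − E)² / E
  axial-flowered inflated-pod: (621 − 654.75)² / 654.75 = 1.7397
  axial-flowered constricted-pod: (250 − 218.25)² / 218.25 = 4.6188
  terminal-flowered inflated-pod: (180 − 218.25)² / 218.25 = 6.7036
  terminal-flowered constricted-pod: (113 − 72.75)² / 72.75 = 22.2689
χ² = 1.7397 + 4.6188 + 6.7036 + 22.2689 = 35.331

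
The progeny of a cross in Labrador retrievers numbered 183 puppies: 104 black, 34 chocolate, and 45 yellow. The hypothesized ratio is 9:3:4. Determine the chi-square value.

0.026

Total ratio parts = 16. Expected numbers out of 183:
  black: 183 × 9/16 = 102.9375
  chocolate: 183 × 3/16 = 34.3125
  yellow: 183 × 4/16 = 45.75
χ² = Σ (O − E)² / E
  black: (104 − 102.9375)² / 102.9375 = 0.0110
  chocolate: (34 − 34.3125)² / 34.3125 = 0.0028
  yellow: (45 − 45.75)² / 45.75 = 0.0123
χ² = 0.0110 + 0.0028 + 0.0123 = 0.0261 ≈ 0.026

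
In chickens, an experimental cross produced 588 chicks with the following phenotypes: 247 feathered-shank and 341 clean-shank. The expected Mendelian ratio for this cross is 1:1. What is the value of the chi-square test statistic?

15.027

Expected counts for N = 588 under a 1:1 ratio (total parts = 2):
  feathered-shank: 588 × 1/2 = 294
  clean-shank: 588 × 1/2 = 294
χ² = Σ (O − E)² / E
  feathered-shank: (247 − 294)² / 294 = 7.5136
  clean-shank: (341 − 294)² / 294 = 7.5136
χ² = 7.5136 + 7.5136 = 15.0272 ≈ 15.027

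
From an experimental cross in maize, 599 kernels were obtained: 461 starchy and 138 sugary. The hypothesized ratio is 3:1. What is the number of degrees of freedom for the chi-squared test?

1

A goodness-of-fit test with 2 phenotype classes has df = 2 − 1 = 1.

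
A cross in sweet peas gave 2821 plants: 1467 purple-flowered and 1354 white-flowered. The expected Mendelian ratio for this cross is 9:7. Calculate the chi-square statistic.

Total ratio parts = 16. Expected numbers out of 2821:
  purple-flowered: 2821 × 9/16 = 1586.8125
  white-flowered: 2821 × 7/16 = 1234.1875
χ² = Σ (O − E)² / E
  purple-flowered: (1467 − 1586.8125)² / 1586.8125 = 9.0465
  white-flowered: (1354 − 1234.1875)² / 1234.1875 = 11.6312
χ² = 9.0465 + 11.6312 = 20.6777 ≈ 20.678

20.678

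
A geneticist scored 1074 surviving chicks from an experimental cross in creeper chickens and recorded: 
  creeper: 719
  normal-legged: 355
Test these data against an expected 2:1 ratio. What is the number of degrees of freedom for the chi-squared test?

1

A goodness-of-fit test with 2 phenotype classes has df = 2 − 1 = 1.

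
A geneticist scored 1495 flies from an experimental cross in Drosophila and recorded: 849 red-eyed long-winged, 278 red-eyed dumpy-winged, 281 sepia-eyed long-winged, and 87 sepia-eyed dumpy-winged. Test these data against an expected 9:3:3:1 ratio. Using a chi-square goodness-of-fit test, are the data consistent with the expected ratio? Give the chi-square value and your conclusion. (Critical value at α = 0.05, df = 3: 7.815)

0.542; consistent

Total ratio parts = 16. Expected numbers out of 1495:
  red-eyed long-winged: 1495 × 9/16 = 840.9375
  red-eyed dumpy-winged: 1495 × 3/16 = 280.3125
  sepia-eyed long-winged: 1495 × 3/16 = 280.3125
  sepia-eyed dumpy-winged: 1495 × 1/16 = 93.4375
χ² = Σ (O − E)² / E
  red-eyed long-winged: (849 − 840.9375)² / 840.9375 = 0.0773
  red-eyed dumpy-winged: (278 − 280.3125)² / 280.3125 = 0.0191
  sepia-eyed long-winged: (281 − 280.3125)² / 280.3125 = 0.0017
  sepia-eyed dumpy-winged: (87 − 93.4375)² / 93.4375 = 0.4435
χ² = 0.0773 + 0.0191 + 0.0017 + 0.4435 = 0.5416 ≈ 0.542
Degrees of freedom = 4 − 1 = 3; critical value at α = 0.05 is 7.815.
Since 0.542 < 7.815, we fail to reject the null hypothesis — the data are consistent with the 9:3:3:1 ratio.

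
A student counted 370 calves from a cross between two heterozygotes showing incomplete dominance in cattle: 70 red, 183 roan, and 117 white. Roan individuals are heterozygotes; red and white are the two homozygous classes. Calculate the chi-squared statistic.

11.984

With incomplete dominance, a heterozygote × heterozygote cross gives a 1:2:1 phenotypic ratio.
Under the 1:2:1 hypothesis (Σ ratio = 4, N = 370):
  red: 370 × 1/4 = 92.5
  roan: 370 × 2/4 = 185
  white: 370 × 1/4 = 92.5
χ² = Σ (O − E)² / E
  red: (70 − 92.5)² / 92.5 = 5.4730
  roan: (183 − 185)² / 185 = 0.0216
  white: (117 − 92.5)² / 92.5 = 6.4892
χ² = 5.4730 + 0.0216 + 6.4892 = 11.9838 ≈ 11.984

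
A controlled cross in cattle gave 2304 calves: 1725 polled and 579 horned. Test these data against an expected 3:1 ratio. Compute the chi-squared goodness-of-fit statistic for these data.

0.021

Total ratio parts = 4. Expected numbers out of 2304:
  polled: 2304 × 3/4 = 1728
  horned: 2304 × 1/4 = 576
χ² = Σ (O − E)² / E
  polled: (1725 − 1728)² / 1728 = 0.0052
  horned: (579 − 576)² / 576 = 0.0156
χ² = 0.0052 + 0.0156 = 0.0208 ≈ 0.021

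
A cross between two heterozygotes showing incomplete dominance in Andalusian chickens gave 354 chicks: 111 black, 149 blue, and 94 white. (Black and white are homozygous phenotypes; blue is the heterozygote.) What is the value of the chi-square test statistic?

With incomplete dominance, a heterozygote × heterozygote cross gives a 1:2:1 phenotypic ratio.
Under the 1:2:1 hypothesis (Σ ratio = 4, N = 354):
  black: 354 × 1/4 = 88.5
  blue: 354 × 2/4 = 177
  white: 354 × 1/4 = 88.5
χ² = Σ (O − E)² / E
  black: (111 − 88.5)² / 88.5 = 5.7203
  blue: (149 − 177)² / 177 = 4.4294
  white: (94 − 88.5)² / 88.5 = 0.3418
χ² = 5.7203 + 4.4294 + 0.3418 = 10.4915 ≈ 10.492

10.492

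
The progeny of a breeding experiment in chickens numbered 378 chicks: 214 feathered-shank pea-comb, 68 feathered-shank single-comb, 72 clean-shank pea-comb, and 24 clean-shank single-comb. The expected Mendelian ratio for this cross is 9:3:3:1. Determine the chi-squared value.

0.149

The 9:3:3:1 ratio has 16 parts, so with N = 378 the expected counts are:
  feathered-shank pea-comb: 378 × 9/16 = 212.625
  feathered-shank single-comb: 378 × 3/16 = 70.875
  clean-shank pea-comb: 378 × 3/16 = 70.875
  clean-shank single-comb: 378 × 1/16 = 23.625
χ² = Σ (O − E)² / E
  feathered-shank pea-comb: (214 − 212.625)² / 212.625 = 0.0089
  feathered-shank single-comb: (68 − 70.875)² / 70.875 = 0.1166
  clean-shank pea-comb: (72 − 70.875)² / 70.875 = 0.0179
  clean-shank single-comb: (24 − 23.625)² / 23.625 = 0.0060
χ² = 0.0089 + 0.1166 + 0.0179 + 0.0060 = 0.1494 ≈ 0.149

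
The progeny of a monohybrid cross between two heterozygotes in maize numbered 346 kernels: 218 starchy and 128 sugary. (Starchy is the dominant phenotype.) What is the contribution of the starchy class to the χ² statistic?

6.637

For a monohybrid cross between heterozygotes with complete dominance, the expected phenotypic ratio is 3:1.
Under the 3:1 hypothesis (Σ ratio = 4, N = 346):
  starchy: 346 × 3/4 = 259.5
  sugary: 346 × 1/4 = 86.5
Contribution of starchy: (218 − 259.5)² / 259.5 = 6.6368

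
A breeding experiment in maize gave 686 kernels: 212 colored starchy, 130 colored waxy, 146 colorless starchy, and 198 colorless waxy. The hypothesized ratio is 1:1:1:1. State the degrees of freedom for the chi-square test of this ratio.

3

A goodness-of-fit test with 4 phenotype classes has df = 4 − 1 = 3.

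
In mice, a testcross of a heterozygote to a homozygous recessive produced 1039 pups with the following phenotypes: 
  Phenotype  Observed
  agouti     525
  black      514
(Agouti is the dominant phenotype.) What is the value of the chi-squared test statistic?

A testcross of a heterozygote (Aa × aa) gives a 1:1 phenotypic ratio.
Total ratio parts = 2. Expected numbers out of 1039:
  agouti: 1039 × 1/2 = 519.5
  black: 1039 × 1/2 = 519.5
χ² = Σ (O − E)² / E
  agouti: (525 − 519.5)² / 519.5 = 0.0582
  black: (514 − 519.5)² / 519.5 = 0.0582
χ² = 0.0582 + 0.0582 = 0.1164 ≈ 0.116

0.116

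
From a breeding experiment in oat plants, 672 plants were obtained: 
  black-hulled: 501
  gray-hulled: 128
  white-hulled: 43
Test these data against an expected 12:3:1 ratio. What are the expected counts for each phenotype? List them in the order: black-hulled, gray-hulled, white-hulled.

Expected counts for N = 672 under a 12:3:1 ratio (total parts = 16):
  black-hulled: 672 × 12/16 = 504
  gray-hulled: 672 × 3/16 = 126
  white-hulled: 672 × 1/16 = 42

504, 126, 42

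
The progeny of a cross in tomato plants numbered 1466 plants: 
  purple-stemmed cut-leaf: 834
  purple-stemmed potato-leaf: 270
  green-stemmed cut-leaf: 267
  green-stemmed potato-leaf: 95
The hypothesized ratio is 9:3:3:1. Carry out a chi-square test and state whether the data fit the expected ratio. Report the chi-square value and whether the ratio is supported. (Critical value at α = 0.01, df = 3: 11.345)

0.543; consistent

Expected counts for N = 1466 under a 9:3:3:1 ratio (total parts = 16):
  purple-stemmed cut-leaf: 1466 × 9/16 = 824.625
  purple-stemmed potato-leaf: 1466 × 3/16 = 274.875
  green-stemmed cut-leaf: 1466 × 3/16 = 274.875
  green-stemmed potato-leaf: 1466 × 1/16 = 91.625
χ² = Σ (O − E)² / E
  purple-stemmed cut-leaf: (834 − 824.625)² / 824.625 = 0.1066
  purple-stemmed potato-leaf: (270 − 274.875)² / 274.875 = 0.0865
  green-stemmed cut-leaf: (267 − 274.875)² / 274.875 = 0.2256
  green-stemmed potato-leaf: (95 − 91.625)² / 91.625 = 0.1243
χ² = 0.1066 + 0.0865 + 0.2256 + 0.1243 = 0.543
Degrees of freedom = 4 − 1 = 3; critical value at α = 0.01 is 11.345.
Since 0.543 < 11.345, we fail to reject the null hypothesis — the data are consistent with the 9:3:3:1 ratio.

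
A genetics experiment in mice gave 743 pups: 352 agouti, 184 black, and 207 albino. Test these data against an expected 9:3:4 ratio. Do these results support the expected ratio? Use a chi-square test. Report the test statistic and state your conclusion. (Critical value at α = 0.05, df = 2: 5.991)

Under the 9:3:4 hypothesis (Σ ratio = 16, N = 743):
  agouti: 743 × 9/16 = 417.9375
  black: 743 × 3/16 = 139.3125
  albino: 743 × 4/16 = 185.75
χ² = Σ (O − E)² / E
  agouti: (352 − 417.9375)² / 417.9375 = 10.4029
  black: (184 − 139.3125)² / 139.3125 = 14.3345
  albino: (207 − 185.75)² / 185.75 = 2.4310
χ² = 10.4029 + 14.3345 + 2.4310 = 27.1684 ≈ 27.168
Degrees of freedom = 3 − 1 = 2; critical value at α = 0.05 is 5.991.
Since 27.168 > 5.991, we reject the null hypothesis — the data do not fit the 9:3:4 ratio.

27.168; not consistent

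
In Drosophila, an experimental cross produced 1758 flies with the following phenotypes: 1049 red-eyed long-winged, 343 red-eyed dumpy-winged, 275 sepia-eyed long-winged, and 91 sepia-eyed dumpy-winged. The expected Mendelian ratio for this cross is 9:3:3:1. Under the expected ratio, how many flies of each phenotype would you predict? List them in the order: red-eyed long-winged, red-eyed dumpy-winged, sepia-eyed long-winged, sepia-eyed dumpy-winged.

988.875, 329.625, 329.625, 109.875

Expected counts for N = 1758 under a 9:3:3:1 ratio (total parts = 16):
  red-eyed long-winged: 1758 × 9/16 = 988.875
  red-eyed dumpy-winged: 1758 × 3/16 = 329.625
  sepia-eyed long-winged: 1758 × 3/16 = 329.625
  sepia-eyed dumpy-winged: 1758 × 1/16 = 109.875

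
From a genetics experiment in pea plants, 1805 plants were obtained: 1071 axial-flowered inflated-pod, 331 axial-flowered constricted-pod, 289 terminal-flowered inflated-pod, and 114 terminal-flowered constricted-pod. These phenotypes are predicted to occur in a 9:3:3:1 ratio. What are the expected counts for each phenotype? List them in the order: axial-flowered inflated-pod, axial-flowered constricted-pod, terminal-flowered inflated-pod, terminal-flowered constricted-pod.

1015.3125, 338.4375, 338.4375, 112.8125

The 9:3:3:1 ratio has 16 parts, so with N = 1805 the expected counts are:
  axial-flowered inflated-pod: 1805 × 9/16 = 1015.3125
  axial-flowered constricted-pod: 1805 × 3/16 = 338.4375
  terminal-flowered inflated-pod: 1805 × 3/16 = 338.4375
  terminal-flowered constricted-pod: 1805 × 1/16 = 112.8125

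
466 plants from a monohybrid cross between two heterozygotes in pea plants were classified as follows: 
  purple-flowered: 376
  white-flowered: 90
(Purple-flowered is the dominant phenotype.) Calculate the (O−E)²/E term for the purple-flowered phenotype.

For a monohybrid cross between heterozygotes with complete dominance, the expected phenotypic ratio is 3:1.
The 3:1 ratio has 4 parts, so with N = 466 the expected counts are:
  purple-flowered: 466 × 3/4 = 349.5
  white-flowered: 466 × 1/4 = 116.5
Contribution of purple-flowered: (376 − 349.5)² / 349.5 = 2.0093

2.009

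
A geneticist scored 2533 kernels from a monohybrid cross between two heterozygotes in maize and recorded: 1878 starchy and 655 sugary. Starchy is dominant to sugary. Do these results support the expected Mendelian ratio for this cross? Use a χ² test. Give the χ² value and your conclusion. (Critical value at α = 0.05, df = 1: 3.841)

For a monohybrid cross between heterozygotes with complete dominance, the expected phenotypic ratio is 3:1.
The 3:1 ratio has 4 parts, so with N = 2533 the expected counts are:
  starchy: 2533 × 3/4 = 1899.75
  sugary: 2533 × 1/4 = 633.25
χ² = Σ (O − E)² / E
  starchy: (1878 − 1899.75)² / 1899.75 = 0.2490
  sugary: (655 − 633.25)² / 633.25 = 0.7470
χ² = 0.2490 + 0.7470 = 0.996
Degrees of freedom = 2 − 1 = 1; critical value at α = 0.05 is 3.841.
Since 0.996 < 3.841, we fail to reject the null hypothesis — the data are consistent with the 3:1 ratio.

0.996; consistent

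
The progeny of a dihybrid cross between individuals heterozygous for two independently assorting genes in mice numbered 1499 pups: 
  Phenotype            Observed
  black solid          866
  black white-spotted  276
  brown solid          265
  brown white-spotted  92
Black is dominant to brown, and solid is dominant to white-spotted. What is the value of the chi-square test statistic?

A dihybrid F₂ with independent assortment and complete dominance at both loci gives a 9:3:3:1 phenotypic ratio.
The 9:3:3:1 ratio has 16 parts, so with N = 1499 the expected counts are:
  black solid: 1499 × 9/16 = 843.1875
  black white-spotted: 1499 × 3/16 = 281.0625
  brown solid: 1499 × 3/16 = 281.0625
  brown white-spotted: 1499 × 1/16 = 93.6875
χ² = Σ (O − E)² / E
  black solid: (866 − 843.1875)² / 843.1875 = 0.6172
  black white-spotted: (276 − 281.0625)² / 281.0625 = 0.0912
  brown solid: (265 − 281.0625)² / 281.0625 = 0.9180
  brown white-spotted: (92 − 93.6875)² / 93.6875 = 0.0304
χ² = 0.6172 + 0.0912 + 0.9180 + 0.0304 = 1.6568 ≈ 1.657

1.657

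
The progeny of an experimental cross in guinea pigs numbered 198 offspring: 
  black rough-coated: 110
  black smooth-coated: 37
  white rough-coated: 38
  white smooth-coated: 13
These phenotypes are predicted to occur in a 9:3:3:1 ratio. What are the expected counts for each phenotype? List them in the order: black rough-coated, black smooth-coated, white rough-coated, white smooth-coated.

111.375, 37.125, 37.125, 12.375

Total ratio parts = 16. Expected numbers out of 198:
  black rough-coated: 198 × 9/16 = 111.375
  black smooth-coated: 198 × 3/16 = 37.125
  white rough-coated: 198 × 3/16 = 37.125
  white smooth-coated: 198 × 1/16 = 12.375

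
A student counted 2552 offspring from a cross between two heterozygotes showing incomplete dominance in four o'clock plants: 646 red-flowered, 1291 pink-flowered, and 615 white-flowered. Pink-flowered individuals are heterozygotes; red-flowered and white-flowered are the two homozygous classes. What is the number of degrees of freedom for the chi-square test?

2

With incomplete dominance, a heterozygote × heterozygote cross gives a 1:2:1 phenotypic ratio.
A goodness-of-fit test with 3 phenotype classes has df = 3 − 1 = 2.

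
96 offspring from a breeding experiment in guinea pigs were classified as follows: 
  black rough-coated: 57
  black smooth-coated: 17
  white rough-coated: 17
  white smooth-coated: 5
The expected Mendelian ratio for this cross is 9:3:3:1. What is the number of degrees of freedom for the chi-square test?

3

A goodness-of-fit test with 4 phenotype classes has df = 4 − 1 = 3.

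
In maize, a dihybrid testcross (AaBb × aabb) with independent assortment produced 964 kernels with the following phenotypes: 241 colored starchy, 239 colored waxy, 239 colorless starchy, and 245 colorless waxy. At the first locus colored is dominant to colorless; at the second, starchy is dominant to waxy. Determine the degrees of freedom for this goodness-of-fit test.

3

A dihybrid testcross with independent assortment gives a 1:1:1:1 ratio.
A goodness-of-fit test with 4 phenotype classes has df = 4 − 1 = 3.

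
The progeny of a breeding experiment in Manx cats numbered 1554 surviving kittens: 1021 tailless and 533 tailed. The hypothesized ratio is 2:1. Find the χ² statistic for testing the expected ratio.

Expected counts for N = 1554 under a 2:1 ratio (total parts = 3):
  tailless: 1554 × 2/3 = 1036
  tailed: 1554 × 1/3 = 518
χ² = Σ (O − E)² / E
  tailless: (1021 − 1036)² / 1036 = 0.2172
  tailed: (533 − 518)² / 518 = 0.4344
χ² = 0.2172 + 0.4344 = 0.6516 ≈ 0.652

0.652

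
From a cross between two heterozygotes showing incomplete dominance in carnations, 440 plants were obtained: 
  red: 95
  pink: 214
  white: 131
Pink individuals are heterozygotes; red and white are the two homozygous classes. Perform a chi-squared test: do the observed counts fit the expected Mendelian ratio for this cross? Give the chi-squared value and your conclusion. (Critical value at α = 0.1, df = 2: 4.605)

With incomplete dominance, a heterozygote × heterozygote cross gives a 1:2:1 phenotypic ratio.
Under the 1:2:1 hypothesis (Σ ratio = 4, N = 440):
  red: 440 × 1/4 = 110
  pink: 440 × 2/4 = 220
  white: 440 × 1/4 = 110
χ² = Σ (O − E)² / E
  red: (95 − 110)² / 110 = 2.0455
  pink: (214 − 220)² / 220 = 0.1636
  white: (131 − 110)² / 110 = 4.0091
χ² = 2.0455 + 0.1636 + 4.0091 = 6.2182 ≈ 6.218
Degrees of freedom = 3 − 1 = 2; critical value at α = 0.1 is 4.605.
Since 6.218 > 4.605, we reject the null hypothesis — the data do not fit the 1:2:1 ratio.

6.218; not consistent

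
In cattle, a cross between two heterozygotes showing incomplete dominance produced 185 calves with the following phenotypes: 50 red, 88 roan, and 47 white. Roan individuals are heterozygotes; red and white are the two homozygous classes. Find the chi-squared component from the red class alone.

With incomplete dominance, a heterozygote × heterozygote cross gives a 1:2:1 phenotypic ratio.
The 1:2:1 ratio has 4 parts, so with N = 185 the expected counts are:
  red: 185 × 1/4 = 46.25
  roan: 185 × 2/4 = 92.5
  white: 185 × 1/4 = 46.25
Contribution of red: (50 − 46.25)² / 46.25 = 0.3041

0.304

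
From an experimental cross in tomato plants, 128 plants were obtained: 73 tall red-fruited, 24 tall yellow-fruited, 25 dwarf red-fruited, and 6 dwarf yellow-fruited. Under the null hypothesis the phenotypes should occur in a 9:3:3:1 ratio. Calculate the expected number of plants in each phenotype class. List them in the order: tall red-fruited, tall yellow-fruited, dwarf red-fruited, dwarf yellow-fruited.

72, 24, 24, 8

Expected counts for N = 128 under a 9:3:3:1 ratio (total parts = 16):
  tall red-fruited: 128 × 9/16 = 72
  tall yellow-fruited: 128 × 3/16 = 24
  dwarf red-fruited: 128 × 3/16 = 24
  dwarf yellow-fruited: 128 × 1/16 = 8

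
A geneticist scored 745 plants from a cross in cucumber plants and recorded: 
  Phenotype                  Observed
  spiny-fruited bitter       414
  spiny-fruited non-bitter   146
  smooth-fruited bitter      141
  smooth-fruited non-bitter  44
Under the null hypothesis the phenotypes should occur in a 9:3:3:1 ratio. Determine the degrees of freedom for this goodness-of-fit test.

3

A goodness-of-fit test with 4 phenotype classes has df = 4 − 1 = 3.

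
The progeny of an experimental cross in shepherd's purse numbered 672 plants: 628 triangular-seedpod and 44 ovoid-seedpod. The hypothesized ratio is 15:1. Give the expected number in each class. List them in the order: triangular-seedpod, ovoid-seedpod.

630, 42

Expected counts for N = 672 under a 15:1 ratio (total parts = 16):
  triangular-seedpod: 672 × 15/16 = 630
  ovoid-seedpod: 672 × 1/16 = 42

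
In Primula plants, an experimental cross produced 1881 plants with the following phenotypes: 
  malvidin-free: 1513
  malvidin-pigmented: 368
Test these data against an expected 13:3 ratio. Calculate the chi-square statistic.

0.818

Under the 13:3 hypothesis (Σ ratio = 16, N = 1881):
  malvidin-free: 1881 × 13/16 = 1528.3125
  malvidin-pigmented: 1881 × 3/16 = 352.6875
χ² = Σ (O − E)² / E
  malvidin-free: (1513 − 1528.3125)² / 1528.3125 = 0.1534
  malvidin-pigmented: (368 − 352.6875)² / 352.6875 = 0.6648
χ² = 0.1534 + 0.6648 = 0.8182 ≈ 0.818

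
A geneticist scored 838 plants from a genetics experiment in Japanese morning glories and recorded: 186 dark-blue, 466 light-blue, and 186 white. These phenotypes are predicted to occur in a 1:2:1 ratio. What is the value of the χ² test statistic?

10.544

Total ratio parts = 4. Expected numbers out of 838:
  dark-blue: 838 × 1/4 = 209.5
  light-blue: 838 × 2/4 = 419
  white: 838 × 1/4 = 209.5
χ² = Σ (O − E)² / E
  dark-blue: (186 − 209.5)² / 209.5 = 2.6360
  light-blue: (466 − 419)² / 419 = 5.2721
  white: (186 − 209.5)² / 209.5 = 2.6360
χ² = 2.6360 + 5.2721 + 2.6360 = 10.5441 ≈ 10.544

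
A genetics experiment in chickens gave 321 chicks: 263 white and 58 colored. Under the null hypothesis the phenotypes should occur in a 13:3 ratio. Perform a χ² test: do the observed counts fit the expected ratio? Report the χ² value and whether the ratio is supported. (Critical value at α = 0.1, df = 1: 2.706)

Under the 13:3 hypothesis (Σ ratio = 16, N = 321):
  white: 321 × 13/16 = 260.8125
  colored: 321 × 3/16 = 60.1875
χ² = Σ (O − E)² / E
  white: (263 − 260.8125)² / 260.8125 = 0.0183
  colored: (58 − 60.1875)² / 60.1875 = 0.0795
χ² = 0.0183 + 0.0795 = 0.0978 ≈ 0.098
Degrees of freedom = 2 − 1 = 1; critical value at α = 0.1 is 2.706.
Since 0.098 < 2.706, we fail to reject the null hypothesis — the data are consistent with the 13:3 ratio.

0.098; consistent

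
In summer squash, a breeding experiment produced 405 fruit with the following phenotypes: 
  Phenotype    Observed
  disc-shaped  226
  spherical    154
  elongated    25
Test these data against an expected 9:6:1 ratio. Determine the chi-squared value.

0.048

Total ratio parts = 16. Expected numbers out of 405:
  disc-shaped: 405 × 9/16 = 227.8125
  spherical: 405 × 6/16 = 151.875
  elongated: 405 × 1/16 = 25.3125
χ² = Σ (O − E)² / E
  disc-shaped: (226 − 227.8125)² / 227.8125 = 0.0144
  spherical: (154 − 151.875)² / 151.875 = 0.0297
  elongated: (25 − 25.3125)² / 25.3125 = 0.0039
χ² = 0.0144 + 0.0297 + 0.0039 = 0.048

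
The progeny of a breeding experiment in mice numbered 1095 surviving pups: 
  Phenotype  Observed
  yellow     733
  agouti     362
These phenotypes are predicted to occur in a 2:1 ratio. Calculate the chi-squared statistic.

0.037

Total ratio parts = 3. Expected numbers out of 1095:
  yellow: 1095 × 2/3 = 730
  agouti: 1095 × 1/3 = 365
χ² = Σ (O − E)² / E
  yellow: (733 − 730)² / 730 = 0.0123
  agouti: (362 − 365)² / 365 = 0.0247
χ² = 0.0123 + 0.0247 = 0.037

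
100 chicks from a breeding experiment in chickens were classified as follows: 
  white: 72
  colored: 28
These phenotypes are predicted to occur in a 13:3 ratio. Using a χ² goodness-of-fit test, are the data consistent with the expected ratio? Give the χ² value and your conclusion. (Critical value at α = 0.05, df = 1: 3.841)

5.616; not consistent

Expected counts for N = 100 under a 13:3 ratio (total parts = 16):
  white: 100 × 13/16 = 81.25
  colored: 100 × 3/16 = 18.75
χ² = Σ (O − E)² / E
  white: (72 − 81.25)² / 81.25 = 1.0531
  colored: (28 − 18.75)² / 18.75 = 4.5633
χ² = 1.0531 + 4.5633 = 5.6164 ≈ 5.616
Degrees of freedom = 2 − 1 = 1; critical value at α = 0.05 is 3.841.
Since 5.616 > 3.841, we reject the null hypothesis — the data do not fit the 13:3 ratio.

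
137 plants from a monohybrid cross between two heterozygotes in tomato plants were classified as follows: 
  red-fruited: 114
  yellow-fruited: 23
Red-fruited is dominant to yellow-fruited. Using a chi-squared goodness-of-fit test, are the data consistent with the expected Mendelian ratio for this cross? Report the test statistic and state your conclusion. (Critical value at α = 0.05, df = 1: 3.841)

For a monohybrid cross between heterozygotes with complete dominance, the expected phenotypic ratio is 3:1.
Total ratio parts = 4. Expected numbers out of 137:
  red-fruited: 137 × 3/4 = 102.75
  yellow-fruited: 137 × 1/4 = 34.25
χ² = Σ (O − E)² / E
  red-fruited: (114 − 102.75)² / 102.75 = 1.2318
  yellow-fruited: (23 − 34.25)² / 34.25 = 3.6953
χ² = 1.2318 + 3.6953 = 4.9271 ≈ 4.927
Degrees of freedom = 2 − 1 = 1; critical value at α = 0.05 is 3.841.
Since 4.927 > 3.841, we reject the null hypothesis — the data do not fit the 3:1 ratio.

4.927; not consistent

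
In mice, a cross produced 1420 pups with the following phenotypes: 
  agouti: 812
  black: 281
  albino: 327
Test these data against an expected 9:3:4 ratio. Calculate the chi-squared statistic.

3.245

Total ratio parts = 16. Expected numbers out of 1420:
  agouti: 1420 × 9/16 = 798.75
  black: 1420 × 3/16 = 266.25
  albino: 1420 × 4/16 = 355
χ² = Σ (O − E)² / E
  agouti: (812 − 798.75)² / 798.75 = 0.2198
  black: (281 − 266.25)² / 266.25 = 0.8171
  albino: (327 − 355)² / 355 = 2.2085
χ² = 0.2198 + 0.8171 + 2.2085 = 3.2454 ≈ 3.245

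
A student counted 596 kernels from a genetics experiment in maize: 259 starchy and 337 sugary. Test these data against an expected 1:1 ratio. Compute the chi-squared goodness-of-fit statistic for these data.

10.208

The 1:1 ratio has 2 parts, so with N = 596 the expected counts are:
  starchy: 596 × 1/2 = 298
  sugary: 596 × 1/2 = 298
χ² = Σ (O − E)² / E
  starchy: (259 − 298)² / 298 = 5.1040
  sugary: (337 − 298)² / 298 = 5.1040
χ² = 5.1040 + 5.1040 = 10.208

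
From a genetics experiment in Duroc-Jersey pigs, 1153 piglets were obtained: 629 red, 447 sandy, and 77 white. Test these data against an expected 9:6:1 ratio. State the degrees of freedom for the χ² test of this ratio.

2

A goodness-of-fit test with 3 phenotype classes has df = 3 − 1 = 2.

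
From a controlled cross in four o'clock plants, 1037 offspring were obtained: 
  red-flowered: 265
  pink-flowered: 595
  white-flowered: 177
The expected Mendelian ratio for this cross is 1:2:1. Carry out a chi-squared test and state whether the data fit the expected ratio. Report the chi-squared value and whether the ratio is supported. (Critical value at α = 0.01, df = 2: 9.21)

The 1:2:1 ratio has 4 parts, so with N = 1037 the expected counts are:
  red-flowered: 1037 × 1/4 = 259.25
  pink-flowered: 1037 × 2/4 = 518.5
  white-flowered: 1037 × 1/4 = 259.25
χ² = Σ (O − E)² / E
  red-flowered: (265 − 259.25)² / 259.25 = 0.1275
  pink-flowered: (595 − 518.5)² / 518.5 = 11.2869
  white-flowered: (177 − 259.25)² / 259.25 = 26.0947
χ² = 0.1275 + 11.2869 + 26.0947 = 37.5091 ≈ 37.509
Degrees of freedom = 3 − 1 = 2; critical value at α = 0.01 is 9.21.
Since 37.509 > 9.21, we reject the null hypothesis — the data do not fit the 1:2:1 ratio.

37.509; not consistent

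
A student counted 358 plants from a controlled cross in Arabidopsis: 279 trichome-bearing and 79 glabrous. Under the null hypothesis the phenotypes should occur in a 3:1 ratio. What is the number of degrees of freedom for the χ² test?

A goodness-of-fit test with 2 phenotype classes has df = 2 − 1 = 1.

1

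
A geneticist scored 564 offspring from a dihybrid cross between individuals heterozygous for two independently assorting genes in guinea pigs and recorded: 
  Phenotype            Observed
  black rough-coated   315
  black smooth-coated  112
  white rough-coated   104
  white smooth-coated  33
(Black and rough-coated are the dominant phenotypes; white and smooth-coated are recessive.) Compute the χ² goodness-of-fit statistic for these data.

A dihybrid F₂ with independent assortment and complete dominance at both loci gives a 9:3:3:1 phenotypic ratio.
Expected counts for N = 564 under a 9:3:3:1 ratio (total parts = 16):
  black rough-coated: 564 × 9/16 = 317.25
  black smooth-coated: 564 × 3/16 = 105.75
  white rough-coated: 564 × 3/16 = 105.75
  white smooth-coated: 564 × 1/16 = 35.25
χ² = Σ (O − E)² / E
  black rough-coated: (315 − 317.25)² / 317.25 = 0.0160
  black smooth-coated: (112 − 105.75)² / 105.75 = 0.3694
  white rough-coated: (104 − 105.75)² / 105.75 = 0.0290
  white smooth-coated: (33 − 35.25)² / 35.25 = 0.1436
χ² = 0.0160 + 0.3694 + 0.0290 + 0.1436 = 0.558

0.558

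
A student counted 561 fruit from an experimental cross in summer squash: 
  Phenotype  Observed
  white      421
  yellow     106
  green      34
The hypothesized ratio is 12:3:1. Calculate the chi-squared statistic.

The 12:3:1 ratio has 16 parts, so with N = 561 the expected counts are:
  white: 561 × 12/16 = 420.75
  yellow: 561 × 3/16 = 105.1875
  green: 561 × 1/16 = 35.0625
χ² = Σ (O − E)² / E
  white: (421 − 420.75)² / 420.75 = 0.0001
  yellow: (106 − 105.1875)² / 105.1875 = 0.0063
  green: (34 − 35.0625)² / 35.0625 = 0.0322
χ² = 0.0001 + 0.0063 + 0.0322 = 0.0386 ≈ 0.039

0.039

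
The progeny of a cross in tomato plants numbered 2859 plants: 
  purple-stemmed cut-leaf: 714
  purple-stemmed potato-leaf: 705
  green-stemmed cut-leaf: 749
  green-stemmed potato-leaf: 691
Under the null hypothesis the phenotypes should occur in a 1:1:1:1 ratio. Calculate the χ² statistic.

2.564

Under the 1:1:1:1 hypothesis (Σ ratio = 4, N = 2859):
  purple-stemmed cut-leaf: 2859 × 1/4 = 714.75
  purple-stemmed potato-leaf: 2859 × 1/4 = 714.75
  green-stemmed cut-leaf: 2859 × 1/4 = 714.75
  green-stemmed potato-leaf: 2859 × 1/4 = 714.75
χ² = Σ (O − E)² / E
  purple-stemmed cut-leaf: (714 − 714.75)² / 714.75 = 0.0008
  purple-stemmed potato-leaf: (705 − 714.75)² / 714.75 = 0.1330
  green-stemmed cut-leaf: (749 − 714.75)² / 714.75 = 1.6412
  green-stemmed potato-leaf: (691 − 714.75)² / 714.75 = 0.7892
χ² = 0.0008 + 0.1330 + 1.6412 + 0.7892 = 2.5642 ≈ 2.564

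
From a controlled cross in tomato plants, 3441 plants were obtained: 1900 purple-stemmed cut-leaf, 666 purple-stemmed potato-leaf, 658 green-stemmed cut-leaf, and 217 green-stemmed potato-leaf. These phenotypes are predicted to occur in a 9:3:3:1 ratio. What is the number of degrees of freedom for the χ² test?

A goodness-of-fit test with 4 phenotype classes has df = 4 − 1 = 3.

3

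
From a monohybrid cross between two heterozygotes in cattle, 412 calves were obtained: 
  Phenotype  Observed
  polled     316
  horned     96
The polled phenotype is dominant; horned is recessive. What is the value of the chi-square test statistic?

0.634

For a monohybrid cross between heterozygotes with complete dominance, the expected phenotypic ratio is 3:1.
The 3:1 ratio has 4 parts, so with N = 412 the expected counts are:
  polled: 412 × 3/4 = 309
  horned: 412 × 1/4 = 103
χ² = Σ (O − E)² / E
  polled: (316 − 309)² / 309 = 0.1586
  horned: (96 − 103)² / 103 = 0.4757
χ² = 0.1586 + 0.4757 = 0.6343 ≈ 0.634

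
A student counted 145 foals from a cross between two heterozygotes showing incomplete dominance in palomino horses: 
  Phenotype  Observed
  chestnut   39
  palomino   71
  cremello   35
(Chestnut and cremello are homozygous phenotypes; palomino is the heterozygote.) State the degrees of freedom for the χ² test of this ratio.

With incomplete dominance, a heterozygote × heterozygote cross gives a 1:2:1 phenotypic ratio.
A goodness-of-fit test with 3 phenotype classes has df = 3 − 1 = 2.

2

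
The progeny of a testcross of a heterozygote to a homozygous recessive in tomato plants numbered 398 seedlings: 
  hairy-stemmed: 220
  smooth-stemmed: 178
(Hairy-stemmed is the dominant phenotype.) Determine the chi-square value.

4.432

A testcross of a heterozygote (Aa × aa) gives a 1:1 phenotypic ratio.
Under the 1:1 hypothesis (Σ ratio = 2, N = 398):
  hairy-stemmed: 398 × 1/2 = 199
  smooth-stemmed: 398 × 1/2 = 199
χ² = Σ (O − E)² / E
  hairy-stemmed: (220 − 199)² / 199 = 2.2161
  smooth-stemmed: (178 − 199)² / 199 = 2.2161
χ² = 2.2161 + 2.2161 = 4.4322 ≈ 4.432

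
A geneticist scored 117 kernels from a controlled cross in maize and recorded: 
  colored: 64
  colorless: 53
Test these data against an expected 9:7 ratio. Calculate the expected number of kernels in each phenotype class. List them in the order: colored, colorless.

65.8125, 51.1875

Expected counts for N = 117 under a 9:7 ratio (total parts = 16):
  colored: 117 × 9/16 = 65.8125
  colorless: 117 × 7/16 = 51.1875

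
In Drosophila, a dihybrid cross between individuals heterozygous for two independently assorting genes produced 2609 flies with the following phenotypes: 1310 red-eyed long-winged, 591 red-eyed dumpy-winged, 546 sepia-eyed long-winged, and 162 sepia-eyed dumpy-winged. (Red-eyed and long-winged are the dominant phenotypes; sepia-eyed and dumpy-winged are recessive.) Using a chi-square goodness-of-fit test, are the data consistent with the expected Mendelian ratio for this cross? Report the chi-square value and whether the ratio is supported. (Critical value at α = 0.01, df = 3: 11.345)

44.711; not consistent

A dihybrid F₂ with independent assortment and complete dominance at both loci gives a 9:3:3:1 phenotypic ratio.
Expected counts for N = 2609 under a 9:3:3:1 ratio (total parts = 16):
  red-eyed long-winged: 2609 × 9/16 = 1467.5625
  red-eyed dumpy-winged: 2609 × 3/16 = 489.1875
  sepia-eyed long-winged: 2609 × 3/16 = 489.1875
  sepia-eyed dumpy-winged: 2609 × 1/16 = 163.0625
χ² = Σ (O − E)² / E
  red-eyed long-winged: (1310 − 1467.5625)² / 1467.5625 = 16.9164
  red-eyed dumpy-winged: (591 − 489.1875)² / 489.1875 = 21.1898
  sepia-eyed long-winged: (546 − 489.1875)² / 489.1875 = 6.5980
  sepia-eyed dumpy-winged: (162 − 163.0625)² / 163.0625 = 0.0069
χ² = 16.9164 + 21.1898 + 6.5980 + 0.0069 = 44.7111 ≈ 44.711
Degrees of freedom = 4 − 1 = 3; critical value at α = 0.01 is 11.345.
Since 44.711 > 11.345, we reject the null hypothesis — the data do not fit the 9:3:3:1 ratio.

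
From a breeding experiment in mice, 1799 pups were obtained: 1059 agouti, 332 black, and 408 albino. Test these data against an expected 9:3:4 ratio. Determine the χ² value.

Under the 9:3:4 hypothesis (Σ ratio = 16, N = 1799):
  agouti: 1799 × 9/16 = 1011.9375
  black: 1799 × 3/16 = 337.3125
  albino: 1799 × 4/16 = 449.75
χ² = Σ (O − E)² / E
  agouti: (1059 − 1011.9375)² / 1011.9375 = 2.1888
  black: (332 − 337.3125)² / 337.3125 = 0.0837
  albino: (408 − 449.75)² / 449.75 = 3.8756
χ² = 2.1888 + 0.0837 + 3.8756 = 6.1481 ≈ 6.148

6.148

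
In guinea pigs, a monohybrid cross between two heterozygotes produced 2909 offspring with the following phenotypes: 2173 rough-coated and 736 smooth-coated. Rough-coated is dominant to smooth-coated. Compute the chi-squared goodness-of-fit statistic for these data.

For a monohybrid cross between heterozygotes with complete dominance, the expected phenotypic ratio is 3:1.
Expected counts for N = 2909 under a 3:1 ratio (total parts = 4):
  rough-coated: 2909 × 3/4 = 2181.75
  smooth-coated: 2909 × 1/4 = 727.25
χ² = Σ (O − E)² / E
  rough-coated: (2173 − 2181.75)² / 2181.75 = 0.0351
  smooth-coated: (736 − 727.25)² / 727.25 = 0.1053
χ² = 0.0351 + 0.1053 = 0.1404 ≈ 0.140

0.140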